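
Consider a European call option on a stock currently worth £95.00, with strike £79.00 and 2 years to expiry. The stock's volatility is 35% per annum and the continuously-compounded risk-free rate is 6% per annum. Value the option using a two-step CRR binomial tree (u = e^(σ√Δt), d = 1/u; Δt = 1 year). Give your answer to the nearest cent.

CRR parameters: u = e^(σ√Δt) = e^(0.35·√1) = 1.4191, d = 1/u = 0.7047
Per-period rate: rΔt = 0.06·1 = 0.06, so R = e^0.06 = 1.0618
Risk-neutral probability p = (e^0.06 − 0.7047)/(1.4191 − 0.7047) = 0.3571/0.7144 = 0.4999
Terminal stock prices: S_uu = 191.3, S_ud = 95, S_dd = 47.18
Terminal payoffs (S − K): max(112.3, 0) = 112.3, max(16, 0) = 16, max(-31.82, 0) = 0
Node u (S = 134.8): V_u = e^(−0.06)·[0.4999·112.3065 + 0.5001·16.0000] = 60.4120
Node d (S = 66.95): V_d = e^(−0.06)·[0.4999·16.0000 + 0.5001·0.0000] = 7.5332
Node 0 (S = 95): V_0 = e^(−0.06)·[0.4999·60.4120 + 0.5001·7.5332] = 31.9913

£31.99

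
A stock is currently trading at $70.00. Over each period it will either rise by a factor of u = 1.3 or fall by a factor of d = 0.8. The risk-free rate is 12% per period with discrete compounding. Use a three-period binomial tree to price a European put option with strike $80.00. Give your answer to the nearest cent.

Risk-neutral probability p = (1 + 0.12 − 0.8)/(1.3 − 0.8) = 0.3200/0.5000 = 0.6400
Terminal stock prices: S_uuu = 153.8, S_uud = 94.64, S_udd = 58.24, S_ddd = 35.84
Terminal payoffs (K − S): max(-73.79, 0) = 0, max(-14.64, 0) = 0, max(21.76, 0) = 21.76, max(44.16, 0) = 44.16
Node uu (S = 118.3): V_uu = 1/1.12·[0.6400·0.0000 + 0.3600·0.0000] = 0.0000
Node ud (S = 72.8): V_ud = 1/1.12·[0.6400·0.0000 + 0.3600·21.7600] = 6.9943
Node dd (S = 44.8): V_dd = 1/1.12·[0.6400·21.7600 + 0.3600·44.1600] = 26.6286
Node u (S = 91): V_u = 1/1.12·[0.6400·0.0000 + 0.3600·6.9943] = 2.2482
Node d (S = 56): V_d = 1/1.12·[0.6400·6.9943 + 0.3600·26.6286] = 12.5559
Node 0 (S = 70): V_0 = 1/1.12·[0.6400·2.2482 + 0.3600·12.5559] = 5.3205

$5.32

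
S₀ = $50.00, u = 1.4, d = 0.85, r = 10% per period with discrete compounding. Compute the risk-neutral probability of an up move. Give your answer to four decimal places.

p = 0.4545

Risk-neutral probability p = (1 + 0.1 − 0.85)/(1.4 − 0.85) = 0.2500/0.5500 = 0.4545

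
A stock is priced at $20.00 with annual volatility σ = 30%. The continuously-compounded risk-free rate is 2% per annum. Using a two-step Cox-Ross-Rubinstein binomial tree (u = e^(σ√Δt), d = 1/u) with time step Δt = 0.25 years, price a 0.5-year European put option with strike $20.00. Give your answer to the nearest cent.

CRR parameters: u = e^(σ√Δt) = e^(0.3·√0.25) = 1.1618, d = 1/u = 0.8607
Per-period rate: rΔt = 0.02·0.25 = 0.005, so R = e^0.005 = 1.0050
Risk-neutral probability p = (e^0.005 − 0.8607)/(1.1618 − 0.8607) = 0.1443/0.3011 = 0.4792
Terminal stock prices: S_uu = 27, S_ud = 20, S_dd = 14.82
Terminal payoffs (K − S): max(-6.997, 0) = 0, max(0, 0) = 0, max(5.184, 0) = 5.184
Node u (S = 23.24): V_u = e^(−0.005)·[0.4792·0.0000 + 0.5208·0.0000] = 0.0000
Node d (S = 17.21): V_d = e^(−0.005)·[0.4792·0.0000 + 0.5208·5.1836] = 2.6861
Node 0 (S = 20): V_0 = e^(−0.005)·[0.4792·0.0000 + 0.5208·2.6861] = 1.3919

$1.39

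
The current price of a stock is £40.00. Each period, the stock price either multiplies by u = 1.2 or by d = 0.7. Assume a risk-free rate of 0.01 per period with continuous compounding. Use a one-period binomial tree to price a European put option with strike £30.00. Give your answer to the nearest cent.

£0.75

Risk-neutral probability p = (e^0.01 − 0.7)/(1.2 − 0.7) = 0.3101/0.5000 = 0.6201
Terminal stock prices: S_u = 48, S_d = 28
Terminal payoffs (K − S): max(-18, 0) = 0, max(2, 0) = 2
Node 0 (S = 40): V_0 = e^(−0.01)·[0.6201·0.0000 + 0.3799·2.0000] = 0.7522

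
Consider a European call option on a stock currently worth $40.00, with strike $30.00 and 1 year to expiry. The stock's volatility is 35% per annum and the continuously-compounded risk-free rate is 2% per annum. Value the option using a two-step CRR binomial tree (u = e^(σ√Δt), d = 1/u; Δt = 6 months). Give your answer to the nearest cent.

CRR parameters: u = e^(σ√Δt) = e^(0.35·√0.5) = 1.2808, d = 1/u = 0.7808
Per-period rate: rΔt = 0.02·0.5 = 0.01, so R = e^0.01 = 1.0101
Risk-neutral probability p = (e^0.01 − 0.7808)/(1.2808 − 0.7808) = 0.2293/0.5000 = 0.4585
Terminal stock prices: S_uu = 65.62, S_ud = 40, S_dd = 24.38
Terminal payoffs (S − K): max(35.62, 0) = 35.62, max(10, 0) = 10, max(-5.617, 0) = 0
Node u (S = 51.23): V_u = e^(−0.01)·[0.4585·35.6183 + 0.5415·10.0000] = 21.5306
Node d (S = 31.23): V_d = e^(−0.01)·[0.4585·10.0000 + 0.5415·0.0000] = 4.5398
Node 0 (S = 40): V_0 = e^(−0.01)·[0.4585·21.5306 + 0.5415·4.5398] = 12.2081

$12.21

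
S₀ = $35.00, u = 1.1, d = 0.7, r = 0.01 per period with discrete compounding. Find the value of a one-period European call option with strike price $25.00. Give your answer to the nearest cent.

Risk-neutral probability p = (1 + 0.01 − 0.7)/(1.1 − 0.7) = 0.3100/0.4000 = 0.7750
Terminal stock prices: S_u = 38.5, S_d = 24.5
Terminal payoffs (S − K): max(13.5, 0) = 13.5, max(-0.5, 0) = 0
Node 0 (S = 35): V_0 = 1/1.01·[0.7750·13.5000 + 0.2250·0.0000] = 10.3589

$10.36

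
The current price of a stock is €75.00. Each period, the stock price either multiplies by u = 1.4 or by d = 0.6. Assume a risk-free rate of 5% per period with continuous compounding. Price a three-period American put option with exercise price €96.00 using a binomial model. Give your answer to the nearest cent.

Risk-neutral probability p = (e^0.05 − 0.6)/(1.4 − 0.6) = 0.4513/0.8000 = 0.5641
Terminal stock prices: S_uuu = 205.8, S_uud = 88.2, S_udd = 37.8, S_ddd = 16.2
Terminal payoffs (K − S): max(-109.8, 0) = 0, max(7.8, 0) = 7.8, max(58.2, 0) = 58.2, max(79.8, 0) = 79.8
Node uu (S = 147): continuation = e^(−0.05)·[0.5641·0.0000 + 0.4359·7.8000] = 3.2343; exercise value = 0.0000 ≤ continuation, so V_uu = 3.2343
Node ud (S = 63): continuation = e^(−0.05)·[0.5641·7.8000 + 0.4359·58.2000] = 28.3180; exercise value = 33.0000 > continuation, so V_ud = 33.0000 (exercise)
Node dd (S = 27): continuation = e^(−0.05)·[0.5641·58.2000 + 0.4359·79.8000] = 64.3180; exercise value = 69.0000 > continuation, so V_dd = 69.0000 (exercise)
Node u (S = 105): continuation = e^(−0.05)·[0.5641·3.2343 + 0.4359·33.0000] = 15.4189; exercise value = 0.0000 ≤ continuation, so V_u = 15.4189
Node d (S = 45): continuation = e^(−0.05)·[0.5641·33.0000 + 0.4359·69.0000] = 46.3180; exercise value = 51.0000 > continuation, so V_d = 51.0000 (exercise)
Node 0 (S = 75): continuation = e^(−0.05)·[0.5641·15.4189 + 0.4359·51.0000] = 29.4207; exercise value = 21.0000 ≤ continuation, so V_0 = 29.4207

€29.42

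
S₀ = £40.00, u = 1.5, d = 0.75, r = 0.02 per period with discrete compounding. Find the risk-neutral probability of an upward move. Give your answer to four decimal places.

Risk-neutral probability p = (1 + 0.02 − 0.75)/(1.5 − 0.75) = 0.2700/0.7500 = 0.3600

p = 0.3600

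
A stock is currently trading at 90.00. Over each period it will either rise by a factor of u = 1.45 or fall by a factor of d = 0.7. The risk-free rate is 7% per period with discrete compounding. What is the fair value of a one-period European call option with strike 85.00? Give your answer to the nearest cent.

Risk-neutral probability p = (1 + 0.07 − 0.7)/(1.45 − 0.7) = 0.3700/0.7500 = 0.4933
Terminal stock prices: S_u = 130.5, S_d = 63
Terminal payoffs (S − K): max(45.5, 0) = 45.5, max(-22, 0) = 0
Node 0 (S = 90): V_0 = 1/1.07·[0.4933·45.5000 + 0.5067·0.0000] = 20.9782

20.98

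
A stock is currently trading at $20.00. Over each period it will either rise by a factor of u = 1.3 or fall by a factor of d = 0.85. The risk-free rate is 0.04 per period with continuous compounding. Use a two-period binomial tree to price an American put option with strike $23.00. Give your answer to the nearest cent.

Risk-neutral probability p = (e^0.04 − 0.85)/(1.3 − 0.85) = 0.1908/0.4500 = 0.4240
Terminal stock prices: S_uu = 33.8, S_ud = 22.1, S_dd = 14.45
Terminal payoffs (K − S): max(-10.8, 0) = 0, max(0.9, 0) = 0.9, max(8.55, 0) = 8.55
Node u (S = 26): continuation = e^(−0.04)·[0.4240·0.0000 + 0.5760·0.9000] = 0.4981; exercise value = 0.0000 ≤ continuation, so V_u = 0.4981
Node d (S = 17): continuation = e^(−0.04)·[0.4240·0.9000 + 0.5760·8.5500] = 5.0982; exercise value = 6.0000 > continuation, so V_d = 6.0000 (exercise)
Node 0 (S = 20): continuation = e^(−0.04)·[0.4240·0.4981 + 0.5760·6.0000] = 3.5233; exercise value = 3.0000 ≤ continuation, so V_0 = 3.5233

$3.52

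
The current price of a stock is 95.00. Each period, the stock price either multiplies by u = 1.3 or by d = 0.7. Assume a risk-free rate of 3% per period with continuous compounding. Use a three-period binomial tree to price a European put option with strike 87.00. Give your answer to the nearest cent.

Risk-neutral probability p = (e^0.03 − 0.7)/(1.3 − 0.7) = 0.3305/0.6000 = 0.5508
Terminal stock prices: S_uuu = 208.7, S_uud = 112.4, S_udd = 60.51, S_ddd = 32.58
Terminal payoffs (K − S): max(-121.7, 0) = 0, max(-25.39, 0) = 0, max(26.49, 0) = 26.49, max(54.42, 0) = 54.42
Node uu (S = 160.6): V_uu = e^(−0.03)·[0.5508·0.0000 + 0.4492·0.0000] = 0.0000
Node ud (S = 86.45): V_ud = e^(−0.03)·[0.5508·0.0000 + 0.4492·26.4850] = 11.5465
Node dd (S = 46.55): V_dd = e^(−0.03)·[0.5508·26.4850 + 0.4492·54.4150] = 37.8788
Node u (S = 123.5): V_u = e^(−0.03)·[0.5508·0.0000 + 0.4492·11.5465] = 5.0339
Node d (S = 66.5): V_d = e^(−0.03)·[0.5508·11.5465 + 0.4492·37.8788] = 22.6852
Node 0 (S = 95): V_0 = e^(−0.03)·[0.5508·5.0339 + 0.4492·22.6852] = 12.5805

12.58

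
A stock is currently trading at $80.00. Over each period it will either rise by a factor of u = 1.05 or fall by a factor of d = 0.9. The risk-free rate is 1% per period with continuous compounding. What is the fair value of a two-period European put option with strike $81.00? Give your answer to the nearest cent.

$3.19

Risk-neutral probability p = (e^0.01 − 0.9)/(1.05 − 0.9) = 0.1101/0.1500 = 0.7337
Terminal stock prices: S_uu = 88.2, S_ud = 75.6, S_dd = 64.8
Terminal payoffs (K − S): max(-7.2, 0) = 0, max(5.4, 0) = 5.4, max(16.2, 0) = 16.2
Node u (S = 84): V_u = e^(−0.01)·[0.7337·0.0000 + 0.2663·5.4000] = 1.4239
Node d (S = 72): V_d = e^(−0.01)·[0.7337·5.4000 + 0.2663·16.2000] = 8.1940
Node 0 (S = 80): V_0 = e^(−0.01)·[0.7337·1.4239 + 0.2663·8.1940] = 3.1949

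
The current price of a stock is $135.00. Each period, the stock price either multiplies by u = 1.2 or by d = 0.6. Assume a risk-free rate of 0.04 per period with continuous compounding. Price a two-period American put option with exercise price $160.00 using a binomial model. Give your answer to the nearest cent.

Risk-neutral probability p = (e^0.04 − 0.6)/(1.2 − 0.6) = 0.4408/0.6000 = 0.7347
Terminal stock prices: S_uu = 194.4, S_ud = 97.2, S_dd = 48.6
Terminal payoffs (K − S): max(-34.4, 0) = 0, max(62.8, 0) = 62.8, max(111.4, 0) = 111.4
Node u (S = 162): continuation = e^(−0.04)·[0.7347·0.0000 + 0.2653·62.8000] = 16.0085; exercise value = 0.0000 ≤ continuation, so V_u = 16.0085
Node d (S = 81): continuation = e^(−0.04)·[0.7347·62.8000 + 0.2653·111.4000] = 72.7263; exercise value = 79.0000 > continuation, so V_d = 79.0000 (exercise)
Node 0 (S = 135): continuation = e^(−0.04)·[0.7347·16.0085 + 0.2653·79.0000] = 31.4381; exercise value = 25.0000 ≤ continuation, so V_0 = 31.4381

$31.44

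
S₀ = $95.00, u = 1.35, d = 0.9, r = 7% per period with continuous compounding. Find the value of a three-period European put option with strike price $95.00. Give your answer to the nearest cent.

$4.89

Risk-neutral probability p = (e^0.07 − 0.9)/(1.35 − 0.9) = 0.1725/0.4500 = 0.3834
Terminal stock prices: S_uuu = 233.7, S_uud = 155.8, S_udd = 103.9, S_ddd = 69.26
Terminal payoffs (K − S): max(-138.7, 0) = 0, max(-60.82, 0) = 0, max(-8.883, 0) = 0, max(25.74, 0) = 25.74
Node uu (S = 173.1): V_uu = e^(−0.07)·[0.3834·0.0000 + 0.6166·0.0000] = 0.0000
Node ud (S = 115.4): V_ud = e^(−0.07)·[0.3834·0.0000 + 0.6166·0.0000] = 0.0000
Node dd (S = 76.95): V_dd = e^(−0.07)·[0.3834·0.0000 + 0.6166·25.7450] = 14.8023
Node u (S = 128.2): V_u = e^(−0.07)·[0.3834·0.0000 + 0.6166·0.0000] = 0.0000
Node d (S = 85.5): V_d = e^(−0.07)·[0.3834·0.0000 + 0.6166·14.8023] = 8.5107
Node 0 (S = 95): V_0 = e^(−0.07)·[0.3834·0.0000 + 0.6166·8.5107] = 4.8933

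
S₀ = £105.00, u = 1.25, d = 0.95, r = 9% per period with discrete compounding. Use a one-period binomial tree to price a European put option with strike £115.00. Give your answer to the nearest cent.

Risk-neutral probability p = (1 + 0.09 − 0.95)/(1.25 − 0.95) = 0.1400/0.3000 = 0.4667
Terminal stock prices: S_u = 131.2, S_d = 99.75
Terminal payoffs (K − S): max(-16.25, 0) = 0, max(15.25, 0) = 15.25
Node 0 (S = 105): V_0 = 1/1.09·[0.4667·0.0000 + 0.5333·15.2500] = 7.4618

£7.46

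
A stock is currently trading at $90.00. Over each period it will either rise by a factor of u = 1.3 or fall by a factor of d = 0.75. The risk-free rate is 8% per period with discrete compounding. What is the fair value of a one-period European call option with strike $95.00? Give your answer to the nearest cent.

$12.22

Risk-neutral probability p = (1 + 0.08 − 0.75)/(1.3 − 0.75) = 0.3300/0.5500 = 0.6000
Terminal stock prices: S_u = 117, S_d = 67.5
Terminal payoffs (S − K): max(22, 0) = 22, max(-27.5, 0) = 0
Node 0 (S = 90): V_0 = 1/1.08·[0.6000·22.0000 + 0.4000·0.0000] = 12.2222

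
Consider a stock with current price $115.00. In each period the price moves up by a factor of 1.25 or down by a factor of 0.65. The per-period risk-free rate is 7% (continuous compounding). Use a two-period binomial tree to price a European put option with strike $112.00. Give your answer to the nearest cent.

$11.55

Risk-neutral probability p = (e^0.07 − 0.65)/(1.25 − 0.65) = 0.4225/0.6000 = 0.7042
Terminal stock prices: S_uu = 179.7, S_ud = 93.44, S_dd = 48.59
Terminal payoffs (K − S): max(-67.69, 0) = 0, max(18.56, 0) = 18.56, max(63.41, 0) = 63.41
Node u (S = 143.8): V_u = e^(−0.07)·[0.7042·0.0000 + 0.2958·18.5625] = 5.1199
Node d (S = 74.75): V_d = e^(−0.07)·[0.7042·18.5625 + 0.2958·63.4125] = 29.6781
Node 0 (S = 115): V_0 = e^(−0.07)·[0.7042·5.1199 + 0.2958·29.6781] = 11.5474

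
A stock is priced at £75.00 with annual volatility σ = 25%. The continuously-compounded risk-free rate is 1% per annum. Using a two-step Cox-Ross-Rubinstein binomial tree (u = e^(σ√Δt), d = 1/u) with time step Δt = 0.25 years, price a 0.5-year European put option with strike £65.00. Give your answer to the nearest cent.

CRR parameters: u = e^(σ√Δt) = e^(0.25·√0.25) = 1.1331, d = 1/u = 0.8825
Per-period rate: rΔt = 0.01·0.25 = 0.0025, so R = e^0.0025 = 1.0025
Risk-neutral probability p = (e^0.0025 − 0.8825)/(1.1331 − 0.8825) = 0.1200/0.2507 = 0.4788
Terminal stock prices: S_uu = 96.3, S_ud = 75, S_dd = 58.41
Terminal payoffs (K − S): max(-31.3, 0) = 0, max(-10, 0) = 0, max(6.59, 0) = 6.59
Node u (S = 84.99): V_u = e^(−0.0025)·[0.4788·0.0000 + 0.5212·0.0000] = 0.0000
Node d (S = 66.19): V_d = e^(−0.0025)·[0.4788·0.0000 + 0.5212·6.5899] = 3.4263
Node 0 (S = 75): V_0 = e^(−0.0025)·[0.4788·0.0000 + 0.5212·3.4263] = 1.7814

£1.78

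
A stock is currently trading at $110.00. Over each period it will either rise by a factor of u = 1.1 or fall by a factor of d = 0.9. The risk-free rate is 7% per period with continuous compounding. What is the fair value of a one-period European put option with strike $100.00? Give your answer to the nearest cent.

$0.13

Risk-neutral probability p = (e^0.07 − 0.9)/(1.1 − 0.9) = 0.1725/0.2000 = 0.8625
Terminal stock prices: S_u = 121, S_d = 99
Terminal payoffs (K − S): max(-21, 0) = 0, max(1, 0) = 1
Node 0 (S = 110): V_0 = e^(−0.07)·[0.8625·0.0000 + 0.1375·1.0000] = 0.1282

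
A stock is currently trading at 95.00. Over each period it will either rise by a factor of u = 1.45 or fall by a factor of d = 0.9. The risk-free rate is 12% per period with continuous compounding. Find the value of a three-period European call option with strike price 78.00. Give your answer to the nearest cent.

Risk-neutral probability p = (e^0.12 − 0.9)/(1.45 − 0.9) = 0.2275/0.5500 = 0.4136
Terminal stock prices: S_uuu = 289.6, S_uud = 179.8, S_udd = 111.6, S_ddd = 69.26
Terminal payoffs (S − K): max(211.6, 0) = 211.6, max(101.8, 0) = 101.8, max(33.58, 0) = 33.58, max(-8.745, 0) = 0
Node uu (S = 199.7): V_uu = e^(−0.12)·[0.4136·211.6194 + 0.5864·101.7638] = 130.5577
Node ud (S = 124): V_ud = e^(−0.12)·[0.4136·101.7638 + 0.5864·33.5775] = 54.7952
Node dd (S = 76.95): V_dd = e^(−0.12)·[0.4136·33.5775 + 0.5864·0.0000] = 12.3182
Node u (S = 137.8): V_u = e^(−0.12)·[0.4136·130.5577 + 0.5864·54.7952] = 76.3930
Node d (S = 85.5): V_d = e^(−0.12)·[0.4136·54.7952 + 0.5864·12.3182] = 26.5082
Node 0 (S = 95): V_0 = e^(−0.12)·[0.4136·76.3930 + 0.5864·26.5082] = 41.8113

41.81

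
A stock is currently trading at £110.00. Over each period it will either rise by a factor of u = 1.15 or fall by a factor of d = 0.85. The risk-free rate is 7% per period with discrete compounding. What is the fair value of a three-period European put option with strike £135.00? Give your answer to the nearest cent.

Risk-neutral probability p = (1 + 0.07 − 0.85)/(1.15 − 0.85) = 0.2200/0.3000 = 0.7333
Terminal stock prices: S_uuu = 167.3, S_uud = 123.7, S_udd = 91.4, S_ddd = 67.55
Terminal payoffs (K − S): max(-32.3, 0) = 0, max(11.35, 0) = 11.35, max(43.6, 0) = 43.6, max(67.45, 0) = 67.45
Node uu (S = 145.5): V_uu = 1/1.07·[0.7333·0.0000 + 0.2667·11.3463] = 2.8277
Node ud (S = 107.5): V_ud = 1/1.07·[0.7333·11.3463 + 0.2667·43.6038] = 18.6432
Node dd (S = 79.47): V_dd = 1/1.07·[0.7333·43.6038 + 0.2667·67.4463] = 46.6932
Node u (S = 126.5): V_u = 1/1.07·[0.7333·2.8277 + 0.2667·18.6432] = 6.5843
Node d (S = 93.5): V_d = 1/1.07·[0.7333·18.6432 + 0.2667·46.6932] = 24.4142
Node 0 (S = 110): V_0 = 1/1.07·[0.7333·6.5843 + 0.2667·24.4142] = 10.5971

£10.60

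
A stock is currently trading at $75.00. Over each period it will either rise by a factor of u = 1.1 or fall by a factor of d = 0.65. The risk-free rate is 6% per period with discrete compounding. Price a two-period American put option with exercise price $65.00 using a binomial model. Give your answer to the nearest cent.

Risk-neutral probability p = (1 + 0.06 − 0.65)/(1.1 − 0.65) = 0.4100/0.4500 = 0.9111
Terminal stock prices: S_uu = 90.75, S_ud = 53.62, S_dd = 31.69
Terminal payoffs (K − S): max(-25.75, 0) = 0, max(11.38, 0) = 11.38, max(33.31, 0) = 33.31
Node u (S = 82.5): continuation = 1/1.06·[0.9111·0.0000 + 0.0889·11.3750] = 0.9539; exercise value = 0.0000 ≤ continuation, so V_u = 0.9539
Node d (S = 48.75): continuation = 1/1.06·[0.9111·11.3750 + 0.0889·33.3125] = 12.5708; exercise value = 16.2500 > continuation, so V_d = 16.2500 (exercise)
Node 0 (S = 75): continuation = 1/1.06·[0.9111·0.9539 + 0.0889·16.2500] = 2.1826; exercise value = 0.0000 ≤ continuation, so V_0 = 2.1826

$2.18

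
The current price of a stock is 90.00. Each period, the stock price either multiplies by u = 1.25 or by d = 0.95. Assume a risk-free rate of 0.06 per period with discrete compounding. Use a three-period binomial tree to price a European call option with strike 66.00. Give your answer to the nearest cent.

Risk-neutral probability p = (1 + 0.06 − 0.95)/(1.25 − 0.95) = 0.1100/0.3000 = 0.3667
Terminal stock prices: S_uuu = 175.8, S_uud = 133.6, S_udd = 101.5, S_ddd = 77.16
Terminal payoffs (S − K): max(109.8, 0) = 109.8, max(67.59, 0) = 67.59, max(35.53, 0) = 35.53, max(11.16, 0) = 11.16
Node uu (S = 140.6): V_uu = 1/1.06·[0.3667·109.7812 + 0.6333·67.5938] = 78.3608
Node ud (S = 106.9): V_ud = 1/1.06·[0.3667·67.5938 + 0.6333·35.5312] = 44.6108
Node dd (S = 81.22): V_dd = 1/1.06·[0.3667·35.5312 + 0.6333·11.1637] = 18.9608
Node u (S = 112.5): V_u = 1/1.06·[0.3667·78.3608 + 0.6333·44.6108] = 53.7602
Node d (S = 85.5): V_d = 1/1.06·[0.3667·44.6108 + 0.6333·18.9608] = 26.7602
Node 0 (S = 90): V_0 = 1/1.06·[0.3667·53.7602 + 0.6333·26.7602] = 34.5851

34.59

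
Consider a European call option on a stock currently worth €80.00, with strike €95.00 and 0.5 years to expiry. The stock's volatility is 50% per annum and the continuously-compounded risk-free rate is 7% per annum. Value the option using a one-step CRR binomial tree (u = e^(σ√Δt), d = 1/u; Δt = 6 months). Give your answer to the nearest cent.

€8.44

CRR parameters: u = e^(σ√Δt) = e^(0.5·√0.5) = 1.4241, d = 1/u = 0.7022
Per-period rate: rΔt = 0.07·0.5 = 0.035, so R = e^0.035 = 1.0356
Risk-neutral probability p = (e^0.035 − 0.7022)/(1.4241 − 0.7022) = 0.3334/0.7219 = 0.4619
Terminal stock prices: S_u = 113.9, S_d = 56.18
Terminal payoffs (S − K): max(18.93, 0) = 18.93, max(-38.82, 0) = 0
Node 0 (S = 80): V_0 = e^(−0.035)·[0.4619·18.9295 + 0.5381·0.0000] = 8.4421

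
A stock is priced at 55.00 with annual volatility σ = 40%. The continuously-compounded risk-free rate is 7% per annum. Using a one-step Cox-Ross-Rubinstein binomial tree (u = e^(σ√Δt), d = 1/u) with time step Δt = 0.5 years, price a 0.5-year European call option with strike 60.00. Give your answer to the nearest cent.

CRR parameters: u = e^(σ√Δt) = e^(0.4·√0.5) = 1.3269, d = 1/u = 0.7536
Per-period rate: rΔt = 0.07·0.5 = 0.035, so R = e^0.035 = 1.0356
Risk-neutral probability p = (e^0.035 − 0.7536)/(1.3269 − 0.7536) = 0.2820/0.5733 = 0.4919
Terminal stock prices: S_u = 72.98, S_d = 41.45
Terminal payoffs (S − K): max(12.98, 0) = 12.98, max(-18.55, 0) = 0
Node 0 (S = 55): V_0 = e^(−0.035)·[0.4919·12.9793 + 0.5081·0.0000] = 6.1648

6.16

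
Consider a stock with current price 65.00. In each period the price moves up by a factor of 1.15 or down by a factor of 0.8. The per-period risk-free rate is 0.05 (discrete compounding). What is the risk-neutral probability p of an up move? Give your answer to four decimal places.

p = 0.7143

Risk-neutral probability p = (1 + 0.05 − 0.8)/(1.15 − 0.8) = 0.2500/0.3500 = 0.7143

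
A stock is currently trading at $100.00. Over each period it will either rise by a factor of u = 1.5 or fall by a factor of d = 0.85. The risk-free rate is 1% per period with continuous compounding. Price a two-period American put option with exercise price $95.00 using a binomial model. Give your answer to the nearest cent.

Risk-neutral probability p = (e^0.01 − 0.85)/(1.5 − 0.85) = 0.1601/0.6500 = 0.2462
Terminal stock prices: S_uu = 225, S_ud = 127.5, S_dd = 72.25
Terminal payoffs (K − S): max(-130, 0) = 0, max(-32.5, 0) = 0, max(22.75, 0) = 22.75
Node u (S = 150): continuation = e^(−0.01)·[0.2462·0.0000 + 0.7538·0.0000] = 0.0000; exercise value = 0.0000 ≤ continuation, so V_u = 0.0000
Node d (S = 85): continuation = e^(−0.01)·[0.2462·0.0000 + 0.7538·22.7500] = 16.9776; exercise value = 10.0000 ≤ continuation, so V_d = 16.9776
Node 0 (S = 100): continuation = e^(−0.01)·[0.2462·0.0000 + 0.7538·16.9776] = 12.6699; exercise value = 0.0000 ≤ continuation, so V_0 = 12.6699

$12.67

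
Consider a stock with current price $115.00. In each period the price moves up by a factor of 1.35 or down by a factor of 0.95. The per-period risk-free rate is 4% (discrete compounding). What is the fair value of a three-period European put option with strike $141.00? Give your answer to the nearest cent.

$17.87

Risk-neutral probability p = (1 + 0.04 − 0.95)/(1.35 − 0.95) = 0.0900/0.4000 = 0.2250
Terminal stock prices: S_uuu = 282.9, S_uud = 199.1, S_udd = 140.1, S_ddd = 98.6
Terminal payoffs (K − S): max(-141.9, 0) = 0, max(-58.11, 0) = 0, max(0.8869, 0) = 0.8869, max(42.4, 0) = 42.4
Node uu (S = 209.6): V_uu = 1/1.04·[0.2250·0.0000 + 0.7750·0.0000] = 0.0000
Node ud (S = 147.5): V_ud = 1/1.04·[0.2250·0.0000 + 0.7750·0.8869] = 0.6609
Node dd (S = 103.8): V_dd = 1/1.04·[0.2250·0.8869 + 0.7750·42.4019] = 31.7894
Node u (S = 155.2): V_u = 1/1.04·[0.2250·0.0000 + 0.7750·0.6609] = 0.4925
Node d (S = 109.2): V_d = 1/1.04·[0.2250·0.6609 + 0.7750·31.7894] = 23.8322
Node 0 (S = 115): V_0 = 1/1.04·[0.2250·0.4925 + 0.7750·23.8322] = 17.8661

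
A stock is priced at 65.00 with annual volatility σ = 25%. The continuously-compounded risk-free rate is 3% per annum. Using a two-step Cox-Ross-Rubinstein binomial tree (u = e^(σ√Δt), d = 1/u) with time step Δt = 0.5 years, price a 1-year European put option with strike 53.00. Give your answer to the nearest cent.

CRR parameters: u = e^(σ√Δt) = e^(0.25·√0.5) = 1.1934, d = 1/u = 0.8380
Per-period rate: rΔt = 0.03·0.5 = 0.015, so R = e^0.015 = 1.0151
Risk-neutral probability p = (e^0.015 − 0.8380)/(1.1934 − 0.8380) = 0.1771/0.3554 = 0.4984
Terminal stock prices: S_uu = 92.57, S_ud = 65, S_dd = 45.64
Terminal payoffs (K − S): max(-39.57, 0) = 0, max(-12, 0) = 0, max(7.358, 0) = 7.358
Node u (S = 77.57): V_u = e^(−0.015)·[0.4984·0.0000 + 0.5016·0.0000] = 0.0000
Node d (S = 54.47): V_d = e^(−0.015)·[0.4984·0.0000 + 0.5016·7.3577] = 3.6354
Node 0 (S = 65): V_0 = e^(−0.015)·[0.4984·0.0000 + 0.5016·3.6354] = 1.7962

1.80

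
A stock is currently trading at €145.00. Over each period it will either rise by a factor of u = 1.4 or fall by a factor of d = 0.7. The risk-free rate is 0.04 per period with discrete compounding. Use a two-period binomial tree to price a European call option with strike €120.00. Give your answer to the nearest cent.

Risk-neutral probability p = (1 + 0.04 − 0.7)/(1.4 − 0.7) = 0.3400/0.7000 = 0.4857
Terminal stock prices: S_uu = 284.2, S_ud = 142.1, S_dd = 71.05
Terminal payoffs (S − K): max(164.2, 0) = 164.2, max(22.1, 0) = 22.1, max(-48.95, 0) = 0
Node u (S = 203): V_u = 1/1.04·[0.4857·164.2000 + 0.5143·22.1000] = 87.6154
Node d (S = 101.5): V_d = 1/1.04·[0.4857·22.1000 + 0.5143·0.0000] = 10.3214
Node 0 (S = 145): V_0 = 1/1.04·[0.4857·87.6154 + 0.5143·10.3214] = 46.0233

€46.02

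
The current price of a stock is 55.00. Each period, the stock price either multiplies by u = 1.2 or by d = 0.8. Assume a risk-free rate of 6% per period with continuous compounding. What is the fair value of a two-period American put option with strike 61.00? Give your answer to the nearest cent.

7.17

Risk-neutral probability p = (e^0.06 − 0.8)/(1.2 − 0.8) = 0.2618/0.4000 = 0.6546
Terminal stock prices: S_uu = 79.2, S_ud = 52.8, S_dd = 35.2
Terminal payoffs (K − S): max(-18.2, 0) = 0, max(8.2, 0) = 8.2, max(25.8, 0) = 25.8
Node u (S = 66): continuation = e^(−0.06)·[0.6546·0.0000 + 0.3454·8.2000] = 2.6674; exercise value = 0.0000 ≤ continuation, so V_u = 2.6674
Node d (S = 44): continuation = e^(−0.06)·[0.6546·8.2000 + 0.3454·25.8000] = 13.4476; exercise value = 17.0000 > continuation, so V_d = 17.0000 (exercise)
Node 0 (S = 55): continuation = e^(−0.06)·[0.6546·2.6674 + 0.3454·17.0000] = 7.1744; exercise value = 6.0000 ≤ continuation, so V_0 = 7.1744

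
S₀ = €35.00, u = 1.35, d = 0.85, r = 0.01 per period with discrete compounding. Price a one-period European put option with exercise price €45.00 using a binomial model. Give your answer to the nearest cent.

Risk-neutral probability p = (1 + 0.01 − 0.85)/(1.35 − 0.85) = 0.1600/0.5000 = 0.3200
Terminal stock prices: S_u = 47.25, S_d = 29.75
Terminal payoffs (K − S): max(-2.25, 0) = 0, max(15.25, 0) = 15.25
Node 0 (S = 35): V_0 = 1/1.01·[0.3200·0.0000 + 0.6800·15.2500] = 10.2673

€10.27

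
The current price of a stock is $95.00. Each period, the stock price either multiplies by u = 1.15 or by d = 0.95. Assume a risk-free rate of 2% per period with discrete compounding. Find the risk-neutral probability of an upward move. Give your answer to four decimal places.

Risk-neutral probability p = (1 + 0.02 − 0.95)/(1.15 − 0.95) = 0.0700/0.2000 = 0.3500

p = 0.3500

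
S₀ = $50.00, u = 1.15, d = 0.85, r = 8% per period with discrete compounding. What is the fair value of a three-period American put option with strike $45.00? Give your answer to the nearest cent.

Risk-neutral probability p = (1 + 0.08 − 0.85)/(1.15 − 0.85) = 0.2300/0.3000 = 0.7667
Terminal stock prices: S_uuu = 76.04, S_uud = 56.21, S_udd = 41.54, S_ddd = 30.71
Terminal payoffs (K − S): max(-31.04, 0) = 0, max(-11.21, 0) = 0, max(3.456, 0) = 3.456, max(14.29, 0) = 14.29
Node uu (S = 66.12): continuation = 1/1.08·[0.7667·0.0000 + 0.2333·0.0000] = 0.0000; exercise value = 0.0000 ≤ continuation, so V_uu = 0.0000
Node ud (S = 48.87): continuation = 1/1.08·[0.7667·0.0000 + 0.2333·3.4563] = 0.7467; exercise value = 0.0000 ≤ continuation, so V_ud = 0.7467
Node dd (S = 36.12): continuation = 1/1.08·[0.7667·3.4563 + 0.2333·14.2938] = 5.5417; exercise value = 8.8750 > continuation, so V_dd = 8.8750 (exercise)
Node u (S = 57.5): continuation = 1/1.08·[0.7667·0.0000 + 0.2333·0.7467] = 0.1613; exercise value = 0.0000 ≤ continuation, so V_u = 0.1613
Node d (S = 42.5): continuation = 1/1.08·[0.7667·0.7467 + 0.2333·8.8750] = 2.4475; exercise value = 2.5000 > continuation, so V_d = 2.5000 (exercise)
Node 0 (S = 50): continuation = 1/1.08·[0.7667·0.1613 + 0.2333·2.5000] = 0.6546; exercise value = 0.0000 ≤ continuation, so V_0 = 0.6546

$0.65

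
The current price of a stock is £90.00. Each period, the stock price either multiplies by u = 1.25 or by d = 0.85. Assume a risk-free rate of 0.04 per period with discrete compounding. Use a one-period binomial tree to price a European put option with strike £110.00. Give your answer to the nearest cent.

Risk-neutral probability p = (1 + 0.04 − 0.85)/(1.25 − 0.85) = 0.1900/0.4000 = 0.4750
Terminal stock prices: S_u = 112.5, S_d = 76.5
Terminal payoffs (K − S): max(-2.5, 0) = 0, max(33.5, 0) = 33.5
Node 0 (S = 90): V_0 = 1/1.04·[0.4750·0.0000 + 0.5250·33.5000] = 16.9111

£16.91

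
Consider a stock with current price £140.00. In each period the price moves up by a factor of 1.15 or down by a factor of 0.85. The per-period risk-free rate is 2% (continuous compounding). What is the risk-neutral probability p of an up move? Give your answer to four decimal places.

p = 0.5673

Risk-neutral probability p = (e^0.02 − 0.85)/(1.15 − 0.85) = 0.1702/0.3000 = 0.5673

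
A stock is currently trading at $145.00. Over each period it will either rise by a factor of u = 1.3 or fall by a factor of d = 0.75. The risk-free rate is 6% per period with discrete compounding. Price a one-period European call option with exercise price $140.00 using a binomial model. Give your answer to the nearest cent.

Risk-neutral probability p = (1 + 0.06 − 0.75)/(1.3 − 0.75) = 0.3100/0.5500 = 0.5636
Terminal stock prices: S_u = 188.5, S_d = 108.8
Terminal payoffs (S − K): max(48.5, 0) = 48.5, max(-31.25, 0) = 0
Node 0 (S = 145): V_0 = 1/1.06·[0.5636·48.5000 + 0.4364·0.0000] = 25.7890

$25.79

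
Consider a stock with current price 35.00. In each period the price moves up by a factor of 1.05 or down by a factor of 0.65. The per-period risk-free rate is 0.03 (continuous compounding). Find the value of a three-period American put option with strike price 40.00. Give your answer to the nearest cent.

5.00

Risk-neutral probability p = (e^0.03 − 0.65)/(1.05 − 0.65) = 0.3805/0.4000 = 0.9511
Terminal stock prices: S_uuu = 40.52, S_uud = 25.08, S_udd = 15.53, S_ddd = 9.612
Terminal payoffs (K − S): max(-0.5169, 0) = 0, max(14.92, 0) = 14.92, max(24.47, 0) = 24.47, max(30.39, 0) = 30.39
Node uu (S = 38.59): continuation = e^(−0.03)·[0.9511·0.0000 + 0.0489·14.9181] = 0.7074; exercise value = 1.4125 > continuation, so V_uu = 1.4125 (exercise)
Node ud (S = 23.89): continuation = e^(−0.03)·[0.9511·14.9181 + 0.0489·24.4731] = 14.9303; exercise value = 16.1125 > continuation, so V_ud = 16.1125 (exercise)
Node dd (S = 14.79): continuation = e^(−0.03)·[0.9511·24.4731 + 0.0489·30.3881] = 24.0303; exercise value = 25.2125 > continuation, so V_dd = 25.2125 (exercise)
Node u (S = 36.75): continuation = e^(−0.03)·[0.9511·1.4125 + 0.0489·16.1125] = 2.0678; exercise value = 3.2500 > continuation, so V_u = 3.2500 (exercise)
Node d (S = 22.75): continuation = e^(−0.03)·[0.9511·16.1125 + 0.0489·25.2125] = 16.0678; exercise value = 17.2500 > continuation, so V_d = 17.2500 (exercise)
Node 0 (S = 35): continuation = e^(−0.03)·[0.9511·3.2500 + 0.0489·17.2500] = 3.8178; exercise value = 5.0000 > continuation, so V_0 = 5.0000 (exercise)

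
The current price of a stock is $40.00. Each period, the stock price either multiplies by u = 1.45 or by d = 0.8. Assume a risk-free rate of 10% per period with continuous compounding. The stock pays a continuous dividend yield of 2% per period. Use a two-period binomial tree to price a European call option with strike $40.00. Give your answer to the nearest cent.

Per-period risk-free factor R = e^0.1 = 1.1052; dividend-adjusted growth = e^(0.1−0.02) = 1.0833.
Risk-neutral probability p = (1.0833 − 0.8)/(1.45 − 0.8) = 0.2833/0.6500 = 0.4358
Terminal stock prices: S_uu = 84.1, S_ud = 46.4, S_dd = 25.6
Terminal payoffs (S − K): max(44.1, 0) = 44.1, max(6.4, 0) = 6.4, max(-14.4, 0) = 0
Node u (S = 58): V_u = e^(−0.1)·[0.4358·44.1000 + 0.5642·6.4000] = 20.6580
Node d (S = 32): V_d = e^(−0.1)·[0.4358·6.4000 + 0.5642·0.0000] = 2.5239
Node 0 (S = 40): V_0 = e^(−0.1)·[0.4358·20.6580 + 0.5642·2.5239] = 9.4349

$9.43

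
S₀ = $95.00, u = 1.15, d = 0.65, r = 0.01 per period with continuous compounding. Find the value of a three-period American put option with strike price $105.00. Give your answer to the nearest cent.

$21.99

Risk-neutral probability p = (e^0.01 − 0.65)/(1.15 − 0.65) = 0.3601/0.5000 = 0.7201
Terminal stock prices: S_uuu = 144.5, S_uud = 81.66, S_udd = 46.16, S_ddd = 26.09
Terminal payoffs (K − S): max(-39.48, 0) = 0, max(23.34, 0) = 23.34, max(58.84, 0) = 58.84, max(78.91, 0) = 78.91
Node uu (S = 125.6): continuation = e^(−0.01)·[0.7201·0.0000 + 0.2799·23.3356] = 6.4666; exercise value = 0.0000 ≤ continuation, so V_uu = 6.4666
Node ud (S = 71.01): continuation = e^(−0.01)·[0.7201·23.3356 + 0.2799·58.8419] = 32.9427; exercise value = 33.9875 > continuation, so V_ud = 33.9875 (exercise)
Node dd (S = 40.14): continuation = e^(−0.01)·[0.7201·58.8419 + 0.2799·78.9106] = 63.8177; exercise value = 64.8625 > continuation, so V_dd = 64.8625 (exercise)
Node u (S = 109.2): continuation = e^(−0.01)·[0.7201·6.4666 + 0.2799·33.9875] = 14.0287; exercise value = 0.0000 ≤ continuation, so V_u = 14.0287
Node d (S = 61.75): continuation = e^(−0.01)·[0.7201·33.9875 + 0.2799·64.8625] = 42.2052; exercise value = 43.2500 > continuation, so V_d = 43.2500 (exercise)
Node 0 (S = 95): continuation = e^(−0.01)·[0.7201·14.0287 + 0.2799·43.2500] = 21.9868; exercise value = 10.0000 ≤ continuation, so V_0 = 21.9868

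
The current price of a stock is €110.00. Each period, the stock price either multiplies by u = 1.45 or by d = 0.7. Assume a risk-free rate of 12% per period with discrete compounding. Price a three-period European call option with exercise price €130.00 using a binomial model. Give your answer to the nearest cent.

Risk-neutral probability p = (1 + 0.12 − 0.7)/(1.45 − 0.7) = 0.4200/0.7500 = 0.5600
Terminal stock prices: S_uuu = 335.3, S_uud = 161.9, S_udd = 78.15, S_ddd = 37.73
Terminal payoffs (S − K): max(205.3, 0) = 205.3, max(31.89, 0) = 31.89, max(-51.85, 0) = 0, max(-92.27, 0) = 0
Node uu (S = 231.3): V_uu = 1/1.12·[0.5600·205.3487 + 0.4400·31.8925] = 115.2036
Node ud (S = 111.6): V_ud = 1/1.12·[0.5600·31.8925 + 0.4400·0.0000] = 15.9462
Node dd (S = 53.9): V_dd = 1/1.12·[0.5600·0.0000 + 0.4400·0.0000] = 0.0000
Node u (S = 159.5): V_u = 1/1.12·[0.5600·115.2036 + 0.4400·15.9462] = 63.8664
Node d (S = 77): V_d = 1/1.12·[0.5600·15.9462 + 0.4400·0.0000] = 7.9731
Node 0 (S = 110): V_0 = 1/1.12·[0.5600·63.8664 + 0.4400·7.9731] = 35.0655

€35.07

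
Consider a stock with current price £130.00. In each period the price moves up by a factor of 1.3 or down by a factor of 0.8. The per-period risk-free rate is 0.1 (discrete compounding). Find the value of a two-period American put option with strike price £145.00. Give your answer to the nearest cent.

Risk-neutral probability p = (1 + 0.1 − 0.8)/(1.3 − 0.8) = 0.3000/0.5000 = 0.6000
Terminal stock prices: S_uu = 219.7, S_ud = 135.2, S_dd = 83.2
Terminal payoffs (K − S): max(-74.7, 0) = 0, max(9.8, 0) = 9.8, max(61.8, 0) = 61.8
Node u (S = 169): continuation = 1/1.1·[0.6000·0.0000 + 0.4000·9.8000] = 3.5636; exercise value = 0.0000 ≤ continuation, so V_u = 3.5636
Node d (S = 104): continuation = 1/1.1·[0.6000·9.8000 + 0.4000·61.8000] = 27.8182; exercise value = 41.0000 > continuation, so V_d = 41.0000 (exercise)
Node 0 (S = 130): continuation = 1/1.1·[0.6000·3.5636 + 0.4000·41.0000] = 16.8529; exercise value = 15.0000 ≤ continuation, so V_0 = 16.8529

£16.85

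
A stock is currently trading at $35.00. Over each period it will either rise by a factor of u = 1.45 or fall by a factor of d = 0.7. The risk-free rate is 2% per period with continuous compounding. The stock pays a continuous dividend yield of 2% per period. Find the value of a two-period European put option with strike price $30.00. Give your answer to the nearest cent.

Per-period risk-free factor R = e^0.02 = 1.0202; dividend-adjusted growth = e^(0.02−0.02) = 1.0000.
Risk-neutral probability p = (1.0000 − 0.7)/(1.45 − 0.7) = 0.3000/0.7500 = 0.4000
Terminal stock prices: S_uu = 73.59, S_ud = 35.52, S_dd = 17.15
Terminal payoffs (K − S): max(-43.59, 0) = 0, max(-5.525, 0) = 0, max(12.85, 0) = 12.85
Node u (S = 50.75): V_u = e^(−0.02)·[0.4000·0.0000 + 0.6000·0.0000] = 0.0000
Node d (S = 24.5): V_d = e^(−0.02)·[0.4000·0.0000 + 0.6000·12.8500] = 7.5573
Node 0 (S = 35): V_0 = e^(−0.02)·[0.4000·0.0000 + 0.6000·7.5573] = 4.4446

$4.44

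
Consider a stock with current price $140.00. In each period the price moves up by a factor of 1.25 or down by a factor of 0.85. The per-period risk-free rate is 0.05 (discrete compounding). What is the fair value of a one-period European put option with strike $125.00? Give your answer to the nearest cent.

Risk-neutral probability p = (1 + 0.05 − 0.85)/(1.25 − 0.85) = 0.2000/0.4000 = 0.5000
Terminal stock prices: S_u = 175, S_d = 119
Terminal payoffs (K − S): max(-50, 0) = 0, max(6, 0) = 6
Node 0 (S = 140): V_0 = 1/1.05·[0.5000·0.0000 + 0.5000·6.0000] = 2.8571

$2.86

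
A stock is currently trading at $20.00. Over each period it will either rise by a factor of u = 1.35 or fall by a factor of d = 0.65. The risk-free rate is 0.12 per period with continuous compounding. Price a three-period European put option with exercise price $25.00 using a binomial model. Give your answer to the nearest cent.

Risk-neutral probability p = (e^0.12 − 0.65)/(1.35 − 0.65) = 0.4775/0.7000 = 0.6821
Terminal stock prices: S_uuu = 49.21, S_uud = 23.69, S_udd = 11.41, S_ddd = 5.492
Terminal payoffs (K − S): max(-24.21, 0) = 0, max(1.307, 0) = 1.307, max(13.59, 0) = 13.59, max(19.51, 0) = 19.51
Node uu (S = 36.45): V_uu = e^(−0.12)·[0.6821·0.0000 + 0.3179·1.3075] = 0.3686
Node ud (S = 17.55): V_ud = e^(−0.12)·[0.6821·1.3075 + 0.3179·13.5925] = 4.6230
Node dd (S = 8.45): V_dd = e^(−0.12)·[0.6821·13.5925 + 0.3179·19.5075] = 13.7230
Node u (S = 27): V_u = e^(−0.12)·[0.6821·0.3686 + 0.3179·4.6230] = 1.5263
Node d (S = 13): V_d = e^(−0.12)·[0.6821·4.6230 + 0.3179·13.7230] = 6.6657
Node 0 (S = 20): V_0 = e^(−0.12)·[0.6821·1.5263 + 0.3179·6.6657] = 2.8026

$2.80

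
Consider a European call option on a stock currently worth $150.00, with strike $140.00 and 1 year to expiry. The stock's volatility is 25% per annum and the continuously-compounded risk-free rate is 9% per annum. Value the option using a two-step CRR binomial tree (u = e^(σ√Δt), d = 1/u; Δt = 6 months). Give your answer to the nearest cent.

CRR parameters: u = e^(σ√Δt) = e^(0.25·√0.5) = 1.1934, d = 1/u = 0.8380
Per-period rate: rΔt = 0.09·0.5 = 0.045, so R = e^0.045 = 1.0460
Risk-neutral probability p = (e^0.045 − 0.8380)/(1.1934 − 0.8380) = 0.2081/0.3554 = 0.5854
Terminal stock prices: S_uu = 213.6, S_ud = 150, S_dd = 105.3
Terminal payoffs (S − K): max(73.62, 0) = 73.62, max(10, 0) = 10, max(-34.67, 0) = 0
Node u (S = 179): V_u = e^(−0.045)·[0.5854·73.6179 + 0.4146·10.0000] = 45.1650
Node d (S = 125.7): V_d = e^(−0.045)·[0.5854·10.0000 + 0.4146·0.0000] = 5.5967
Node 0 (S = 150): V_0 = e^(−0.045)·[0.5854·45.1650 + 0.4146·5.5967] = 27.4957

$27.50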